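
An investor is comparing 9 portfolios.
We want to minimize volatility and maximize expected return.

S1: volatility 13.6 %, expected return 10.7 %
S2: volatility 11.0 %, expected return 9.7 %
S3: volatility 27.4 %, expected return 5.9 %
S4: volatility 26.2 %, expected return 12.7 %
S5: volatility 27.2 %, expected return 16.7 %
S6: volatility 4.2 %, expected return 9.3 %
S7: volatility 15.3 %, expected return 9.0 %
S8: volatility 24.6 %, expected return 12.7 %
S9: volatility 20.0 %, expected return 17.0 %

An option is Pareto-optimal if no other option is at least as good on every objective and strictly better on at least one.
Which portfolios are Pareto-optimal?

S1: not dominated.
S2: not dominated.
S3: dominated by S1 (volatility 13.6≤27.4, expected return 10.7≥5.9).
S4: dominated by S8 (volatility 24.6≤26.2, expected return 12.7≥12.7).
S5: dominated by S9 (volatility 20.0≤27.2, expected return 17.0≥16.7).
S6: not dominated (best volatility).
S7: dominated by S1 (volatility 13.6≤15.3, expected return 10.7≥9.0).
S8: dominated by S9 (volatility 20.0≤24.6, expected return 17.0≥12.7).
S9: not dominated (best expected return).

S1, S2, S6, S9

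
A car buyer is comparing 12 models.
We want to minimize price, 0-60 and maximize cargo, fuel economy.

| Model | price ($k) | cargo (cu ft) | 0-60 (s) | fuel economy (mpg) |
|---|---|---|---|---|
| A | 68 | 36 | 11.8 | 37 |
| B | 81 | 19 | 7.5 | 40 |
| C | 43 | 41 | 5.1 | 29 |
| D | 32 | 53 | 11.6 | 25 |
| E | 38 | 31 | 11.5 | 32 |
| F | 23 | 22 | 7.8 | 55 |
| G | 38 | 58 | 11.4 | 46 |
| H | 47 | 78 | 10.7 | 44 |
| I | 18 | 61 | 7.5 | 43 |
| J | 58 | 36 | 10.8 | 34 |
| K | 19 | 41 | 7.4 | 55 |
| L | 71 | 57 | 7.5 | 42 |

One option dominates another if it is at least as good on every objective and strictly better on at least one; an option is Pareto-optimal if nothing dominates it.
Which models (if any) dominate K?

A: worse on price (68 vs 19).
B: worse on price (81 vs 19).
C: worse on price (43 vs 19).
D: worse on price (32 vs 19).
E: worse on price (38 vs 19).
F: worse on price (23 vs 19).
G: worse on price (38 vs 19).
H: worse on price (47 vs 19).
I: worse on 0-60 (7.5 vs 7.4).
J: worse on price (58 vs 19).
L: worse on price (71 vs 19).
No option dominates K.

none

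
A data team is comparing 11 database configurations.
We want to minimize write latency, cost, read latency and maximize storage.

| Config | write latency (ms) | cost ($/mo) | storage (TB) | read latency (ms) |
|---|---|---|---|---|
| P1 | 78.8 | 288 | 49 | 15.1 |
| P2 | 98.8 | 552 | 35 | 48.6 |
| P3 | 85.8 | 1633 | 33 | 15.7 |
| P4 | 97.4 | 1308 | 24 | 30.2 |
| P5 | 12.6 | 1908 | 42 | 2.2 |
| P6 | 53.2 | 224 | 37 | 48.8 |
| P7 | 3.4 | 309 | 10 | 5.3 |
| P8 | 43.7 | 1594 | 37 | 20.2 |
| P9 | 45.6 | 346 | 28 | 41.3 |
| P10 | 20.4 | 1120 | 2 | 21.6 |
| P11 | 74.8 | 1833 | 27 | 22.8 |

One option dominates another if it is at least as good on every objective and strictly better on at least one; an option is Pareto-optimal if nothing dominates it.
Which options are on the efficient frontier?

P1, P5, P6, P7, P8, P9

P1: not dominated (best storage).
P2: dominated by P1 (write latency 78.8≤98.8, cost 288≤552, storage 49≥35, read latency 15.1≤48.6).
P3: dominated by P1 (write latency 78.8≤85.8, cost 288≤1633, storage 49≥33, read latency 15.1≤15.7).
P4: dominated by P1 (write latency 78.8≤97.4, cost 288≤1308, storage 49≥24, read latency 15.1≤30.2).
P5: not dominated (best read latency).
P6: not dominated (best cost).
P7: not dominated (best write latency).
P8: not dominated.
P9: not dominated.
P10: dominated by P7 (write latency 3.4≤20.4, cost 309≤1120, storage 10≥2, read latency 5.3≤21.6).
P11: dominated by P8 (write latency 43.7≤74.8, cost 1594≤1833, storage 37≥27, read latency 20.2≤22.8).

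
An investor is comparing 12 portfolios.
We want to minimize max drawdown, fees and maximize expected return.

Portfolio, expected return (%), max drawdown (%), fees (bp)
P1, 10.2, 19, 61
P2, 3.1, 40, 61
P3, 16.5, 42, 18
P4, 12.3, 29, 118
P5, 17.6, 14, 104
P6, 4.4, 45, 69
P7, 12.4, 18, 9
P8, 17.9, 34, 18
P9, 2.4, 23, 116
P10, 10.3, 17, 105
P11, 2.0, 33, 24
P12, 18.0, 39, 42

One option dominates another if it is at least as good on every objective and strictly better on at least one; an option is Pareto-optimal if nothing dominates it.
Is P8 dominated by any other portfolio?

No

P1: worse on expected return (10.2 vs 17.9).
P2: worse on expected return (3.1 vs 17.9).
P3: worse on expected return (16.5 vs 17.9).
P4: worse on expected return (12.3 vs 17.9).
P5: worse on expected return (17.6 vs 17.9).
P6: worse on expected return (4.4 vs 17.9).
P7: worse on expected return (12.4 vs 17.9).
P9: worse on expected return (2.4 vs 17.9).
P10: worse on expected return (10.3 vs 17.9).
P11: worse on expected return (2.0 vs 17.9).
P12: worse on max drawdown (39 vs 34).
No option is at least as good as P8 on every objective and strictly better on one.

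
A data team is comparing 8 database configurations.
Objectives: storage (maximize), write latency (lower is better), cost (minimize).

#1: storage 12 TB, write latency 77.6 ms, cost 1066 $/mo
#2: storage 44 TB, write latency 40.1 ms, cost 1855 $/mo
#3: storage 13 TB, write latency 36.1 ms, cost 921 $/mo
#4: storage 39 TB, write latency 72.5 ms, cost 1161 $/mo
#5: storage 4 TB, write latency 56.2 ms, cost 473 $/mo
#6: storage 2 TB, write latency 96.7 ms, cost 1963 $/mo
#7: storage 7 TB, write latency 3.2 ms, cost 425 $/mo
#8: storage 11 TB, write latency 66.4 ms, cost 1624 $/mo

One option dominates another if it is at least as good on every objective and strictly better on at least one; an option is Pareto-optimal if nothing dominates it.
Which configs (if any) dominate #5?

#7: storage 7≥4, write latency 3.2≤56.2, cost 425≤473 — dominates #5.
Others (#1, #2, #3, #4, #6, #8) are each worse than #5 on at least one objective.

#7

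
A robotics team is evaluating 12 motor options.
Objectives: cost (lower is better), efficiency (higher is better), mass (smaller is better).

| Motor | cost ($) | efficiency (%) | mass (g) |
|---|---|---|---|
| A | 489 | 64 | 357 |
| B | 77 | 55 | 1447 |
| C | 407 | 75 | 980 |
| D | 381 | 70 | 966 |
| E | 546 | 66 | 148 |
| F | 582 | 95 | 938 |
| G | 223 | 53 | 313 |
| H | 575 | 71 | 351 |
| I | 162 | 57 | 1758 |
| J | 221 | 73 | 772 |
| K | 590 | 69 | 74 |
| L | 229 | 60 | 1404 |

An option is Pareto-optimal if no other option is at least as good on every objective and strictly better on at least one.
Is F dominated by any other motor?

A: worse on efficiency (64 vs 95).
B: worse on efficiency (55 vs 95).
C: worse on efficiency (75 vs 95).
D: worse on efficiency (70 vs 95).
E: worse on efficiency (66 vs 95).
G: worse on efficiency (53 vs 95).
H: worse on efficiency (71 vs 95).
I: worse on efficiency (57 vs 95).
J: worse on efficiency (73 vs 95).
K: worse on cost (590 vs 582).
L: worse on efficiency (60 vs 95).
No option is at least as good as F on every objective and strictly better on one.

No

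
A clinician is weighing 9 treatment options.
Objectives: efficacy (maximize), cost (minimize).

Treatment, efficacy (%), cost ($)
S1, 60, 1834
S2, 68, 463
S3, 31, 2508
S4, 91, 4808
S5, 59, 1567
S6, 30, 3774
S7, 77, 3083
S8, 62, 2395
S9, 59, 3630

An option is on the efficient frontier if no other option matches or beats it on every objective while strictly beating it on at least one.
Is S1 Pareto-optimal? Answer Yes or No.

No

S2 vs S1: efficacy 68≥60, cost 463≤1834 — S2 is at least as good on every objective and strictly better on at least one, so S2 dominates S1.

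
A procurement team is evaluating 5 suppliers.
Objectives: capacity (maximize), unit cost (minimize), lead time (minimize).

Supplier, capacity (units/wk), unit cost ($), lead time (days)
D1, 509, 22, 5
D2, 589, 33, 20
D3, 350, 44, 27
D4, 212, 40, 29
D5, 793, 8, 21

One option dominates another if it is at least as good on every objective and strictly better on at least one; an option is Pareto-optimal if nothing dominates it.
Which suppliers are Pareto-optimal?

D1: not dominated (best lead time).
D2: not dominated.
D3: dominated by D1 (capacity 509≥350, unit cost 22≤44, lead time 5≤27).
D4: dominated by D1 (capacity 509≥212, unit cost 22≤40, lead time 5≤29).
D5: not dominated (best capacity).

D1, D2, D5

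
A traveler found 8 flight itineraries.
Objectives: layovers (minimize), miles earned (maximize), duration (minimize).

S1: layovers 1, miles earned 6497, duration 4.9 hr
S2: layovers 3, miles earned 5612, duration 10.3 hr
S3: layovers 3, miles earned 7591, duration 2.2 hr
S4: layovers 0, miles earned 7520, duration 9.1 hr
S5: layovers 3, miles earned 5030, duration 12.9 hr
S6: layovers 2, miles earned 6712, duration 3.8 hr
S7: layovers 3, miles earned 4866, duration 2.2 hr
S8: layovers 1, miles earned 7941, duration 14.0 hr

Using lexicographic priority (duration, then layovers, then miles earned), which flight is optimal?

First minimize duration: best is 2.2, kept {S3, S7}.
Then minimize layovers: best is 3, kept {S3, S7}.
Then maximize miles earned: best is 7591, kept {S3}.

S3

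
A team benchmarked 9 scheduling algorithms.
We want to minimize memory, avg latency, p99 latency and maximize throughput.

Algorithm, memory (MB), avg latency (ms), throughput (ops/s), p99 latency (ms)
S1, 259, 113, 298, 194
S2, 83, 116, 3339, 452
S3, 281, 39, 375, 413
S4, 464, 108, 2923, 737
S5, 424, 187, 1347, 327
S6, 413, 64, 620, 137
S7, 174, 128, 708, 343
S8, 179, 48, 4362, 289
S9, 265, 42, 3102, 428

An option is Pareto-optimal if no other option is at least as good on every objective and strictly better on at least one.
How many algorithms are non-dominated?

S1: not dominated.
S2: not dominated (best memory).
S3: not dominated (best avg latency).
S4: dominated by S8 (memory 179≤464, avg latency 48≤108, throughput 4362≥2923, p99 latency 289≤737).
S5: dominated by S8 (memory 179≤424, avg latency 48≤187, throughput 4362≥1347, p99 latency 289≤327).
S6: not dominated (best p99 latency).
S7: not dominated.
S8: not dominated (best throughput).
S9: not dominated.
Pareto-optimal: S1, S2, S3, S6, S7, S8, S9 → 7.

7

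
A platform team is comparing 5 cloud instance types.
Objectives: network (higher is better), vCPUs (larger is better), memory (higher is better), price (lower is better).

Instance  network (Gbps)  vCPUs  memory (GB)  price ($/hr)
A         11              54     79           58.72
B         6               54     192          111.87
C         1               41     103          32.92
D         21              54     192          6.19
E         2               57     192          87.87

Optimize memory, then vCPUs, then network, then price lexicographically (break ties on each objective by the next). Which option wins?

E

First maximize memory: best is 192, kept {B, D, E}.
Then maximize vCPUs: best is 57, kept {E}.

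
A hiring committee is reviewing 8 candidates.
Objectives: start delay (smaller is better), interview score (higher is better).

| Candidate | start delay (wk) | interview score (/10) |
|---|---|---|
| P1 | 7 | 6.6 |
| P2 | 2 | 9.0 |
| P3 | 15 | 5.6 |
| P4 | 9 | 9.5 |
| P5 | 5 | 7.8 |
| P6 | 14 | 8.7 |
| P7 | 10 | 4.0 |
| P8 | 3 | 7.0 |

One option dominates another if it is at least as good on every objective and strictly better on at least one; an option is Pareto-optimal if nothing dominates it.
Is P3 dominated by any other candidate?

Yes

P1 vs P3: start delay 7≤15, interview score 6.6≥5.6 — P1 is at least as good on every objective and strictly better on at least one, so P1 dominates P3.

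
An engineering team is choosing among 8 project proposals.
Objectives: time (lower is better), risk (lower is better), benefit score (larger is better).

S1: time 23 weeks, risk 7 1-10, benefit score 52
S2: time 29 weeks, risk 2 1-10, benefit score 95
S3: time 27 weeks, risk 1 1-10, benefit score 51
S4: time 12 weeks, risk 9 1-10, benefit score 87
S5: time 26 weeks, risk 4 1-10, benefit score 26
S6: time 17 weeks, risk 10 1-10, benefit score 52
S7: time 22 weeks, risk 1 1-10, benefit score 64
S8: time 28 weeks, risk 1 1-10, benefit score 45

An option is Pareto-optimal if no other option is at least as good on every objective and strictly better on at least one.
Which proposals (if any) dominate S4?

none

S1: worse on time (23 vs 12).
S2: worse on time (29 vs 12).
S3: worse on time (27 vs 12).
S5: worse on time (26 vs 12).
S6: worse on time (17 vs 12).
S7: worse on time (22 vs 12).
S8: worse on time (28 vs 12).
No option dominates S4.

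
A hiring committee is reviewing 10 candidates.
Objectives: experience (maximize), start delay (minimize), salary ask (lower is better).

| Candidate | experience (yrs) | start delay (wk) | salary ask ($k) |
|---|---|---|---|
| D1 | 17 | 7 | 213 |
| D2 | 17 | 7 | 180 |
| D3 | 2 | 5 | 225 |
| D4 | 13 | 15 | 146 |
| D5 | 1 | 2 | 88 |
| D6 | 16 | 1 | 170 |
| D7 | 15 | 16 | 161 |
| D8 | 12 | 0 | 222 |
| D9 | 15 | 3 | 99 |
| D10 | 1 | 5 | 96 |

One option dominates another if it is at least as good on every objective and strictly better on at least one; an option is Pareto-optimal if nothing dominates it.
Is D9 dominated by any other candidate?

No

D1: worse on start delay (7 vs 3).
D2: worse on start delay (7 vs 3).
D3: worse on experience (2 vs 15).
D4: worse on experience (13 vs 15).
D5: worse on experience (1 vs 15).
D6: worse on salary ask (170 vs 99).
D7: worse on start delay (16 vs 3).
D8: worse on experience (12 vs 15).
D10: worse on experience (1 vs 15).
No option is at least as good as D9 on every objective and strictly better on one.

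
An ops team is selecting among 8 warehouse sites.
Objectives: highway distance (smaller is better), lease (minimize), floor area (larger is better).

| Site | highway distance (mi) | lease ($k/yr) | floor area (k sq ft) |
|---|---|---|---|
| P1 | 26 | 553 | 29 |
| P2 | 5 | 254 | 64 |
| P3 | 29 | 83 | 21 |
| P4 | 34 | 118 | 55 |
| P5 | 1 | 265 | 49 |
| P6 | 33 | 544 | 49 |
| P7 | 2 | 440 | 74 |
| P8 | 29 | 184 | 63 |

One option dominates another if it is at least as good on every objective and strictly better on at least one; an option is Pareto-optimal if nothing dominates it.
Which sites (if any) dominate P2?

P1: worse on highway distance (26 vs 5).
P3: worse on highway distance (29 vs 5).
P4: worse on highway distance (34 vs 5).
P5: worse on lease (265 vs 254).
P6: worse on highway distance (33 vs 5).
P7: worse on lease (440 vs 254).
P8: worse on highway distance (29 vs 5).
No option dominates P2.

none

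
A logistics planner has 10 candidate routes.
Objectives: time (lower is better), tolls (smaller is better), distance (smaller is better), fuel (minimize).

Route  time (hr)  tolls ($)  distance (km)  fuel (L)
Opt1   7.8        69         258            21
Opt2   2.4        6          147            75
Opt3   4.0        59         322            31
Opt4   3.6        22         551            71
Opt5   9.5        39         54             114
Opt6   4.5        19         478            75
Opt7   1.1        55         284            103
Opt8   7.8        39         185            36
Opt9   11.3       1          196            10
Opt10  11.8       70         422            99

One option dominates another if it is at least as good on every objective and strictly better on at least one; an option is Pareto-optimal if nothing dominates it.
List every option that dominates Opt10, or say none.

Opt1, Opt2, Opt3, Opt8, Opt9

Opt1: time 7.8≤11.8, tolls 69≤70, distance 258≤422, fuel 21≤99 — dominates Opt10.
Opt2: time 2.4≤11.8, tolls 6≤70, distance 147≤422, fuel 75≤99 — dominates Opt10.
Opt3: time 4.0≤11.8, tolls 59≤70, distance 322≤422, fuel 31≤99 — dominates Opt10.
Opt8: time 7.8≤11.8, tolls 39≤70, distance 185≤422, fuel 36≤99 — dominates Opt10.
Opt9: time 11.3≤11.8, tolls 1≤70, distance 196≤422, fuel 10≤99 — dominates Opt10.
Others (Opt4, Opt5, Opt6, Opt7) are each worse than Opt10 on at least one objective.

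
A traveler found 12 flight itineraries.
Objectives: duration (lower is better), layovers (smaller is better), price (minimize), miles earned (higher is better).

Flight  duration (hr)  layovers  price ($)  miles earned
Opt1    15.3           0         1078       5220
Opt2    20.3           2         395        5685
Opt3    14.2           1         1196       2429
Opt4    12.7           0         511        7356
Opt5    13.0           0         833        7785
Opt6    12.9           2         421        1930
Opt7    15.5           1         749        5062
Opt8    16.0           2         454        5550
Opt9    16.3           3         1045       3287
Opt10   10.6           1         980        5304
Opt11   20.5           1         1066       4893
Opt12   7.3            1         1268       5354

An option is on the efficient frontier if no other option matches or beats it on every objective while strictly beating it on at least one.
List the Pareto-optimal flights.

Opt2, Opt4, Opt5, Opt6, Opt8, Opt10, Opt12

Opt1: dominated by Opt4 (duration 12.7≤15.3, layovers 0≤0, price 511≤1078, miles earned 7356≥5220).
Opt2: not dominated (best price).
Opt3: dominated by Opt4 (duration 12.7≤14.2, layovers 0≤1, price 511≤1196, miles earned 7356≥2429).
Opt4: not dominated.
Opt5: not dominated (best miles earned).
Opt6: not dominated.
Opt7: dominated by Opt4 (duration 12.7≤15.5, layovers 0≤1, price 511≤749, miles earned 7356≥5062).
Opt8: not dominated.
Opt9: dominated by Opt4 (duration 12.7≤16.3, layovers 0≤3, price 511≤1045, miles earned 7356≥3287).
Opt10: not dominated.
Opt11: dominated by Opt4 (duration 12.7≤20.5, layovers 0≤1, price 511≤1066, miles earned 7356≥4893).
Opt12: not dominated (best duration).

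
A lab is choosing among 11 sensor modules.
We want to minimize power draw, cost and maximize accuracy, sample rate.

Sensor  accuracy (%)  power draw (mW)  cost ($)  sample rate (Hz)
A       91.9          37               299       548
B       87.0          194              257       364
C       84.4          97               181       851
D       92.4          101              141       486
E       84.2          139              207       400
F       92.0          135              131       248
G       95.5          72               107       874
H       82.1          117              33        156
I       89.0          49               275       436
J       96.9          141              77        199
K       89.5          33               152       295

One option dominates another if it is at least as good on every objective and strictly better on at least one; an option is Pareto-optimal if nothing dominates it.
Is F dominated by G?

G vs F: accuracy 95.5≥92.0, power draw 72≤135, cost 107≤131, sample rate 874≥248 — G is at least as good on every objective with at least one strict improvement.

Yes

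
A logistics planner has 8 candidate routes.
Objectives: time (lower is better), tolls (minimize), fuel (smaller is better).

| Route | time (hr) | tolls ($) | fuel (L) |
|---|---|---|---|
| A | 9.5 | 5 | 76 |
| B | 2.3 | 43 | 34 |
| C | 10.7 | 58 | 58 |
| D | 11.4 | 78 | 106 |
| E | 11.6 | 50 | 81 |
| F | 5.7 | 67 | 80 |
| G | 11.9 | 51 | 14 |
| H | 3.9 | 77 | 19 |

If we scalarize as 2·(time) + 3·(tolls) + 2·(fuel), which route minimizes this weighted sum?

A: 2·9.5 + 3·5 + 2·76 = 186.0
B: 2·2.3 + 3·43 + 2·34 = 201.6
C: 2·10.7 + 3·58 + 2·58 = 311.4
D: 2·11.4 + 3·78 + 2·106 = 468.8
E: 2·11.6 + 3·50 + 2·81 = 335.2
F: 2·5.7 + 3·67 + 2·80 = 372.4
G: 2·11.9 + 3·51 + 2·14 = 204.8
H: 2·3.9 + 3·77 + 2·19 = 276.8
Lowest: A at 186.0.

A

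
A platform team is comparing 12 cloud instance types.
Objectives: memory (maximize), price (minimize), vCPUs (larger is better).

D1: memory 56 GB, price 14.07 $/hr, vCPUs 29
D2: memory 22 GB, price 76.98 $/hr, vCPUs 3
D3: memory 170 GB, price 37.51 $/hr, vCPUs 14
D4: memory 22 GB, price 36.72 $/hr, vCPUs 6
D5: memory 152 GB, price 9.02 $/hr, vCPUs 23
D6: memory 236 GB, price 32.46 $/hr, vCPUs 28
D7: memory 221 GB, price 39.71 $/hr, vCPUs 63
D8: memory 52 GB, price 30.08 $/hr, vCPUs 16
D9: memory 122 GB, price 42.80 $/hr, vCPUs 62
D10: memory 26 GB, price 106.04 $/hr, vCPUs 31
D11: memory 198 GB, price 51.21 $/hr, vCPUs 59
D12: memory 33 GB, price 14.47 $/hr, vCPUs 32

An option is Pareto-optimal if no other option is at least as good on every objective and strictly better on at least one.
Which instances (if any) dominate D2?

D1: memory 56≥22, price 14.07≤76.98, vCPUs 29≥3 — dominates D2.
D3: memory 170≥22, price 37.51≤76.98, vCPUs 14≥3 — dominates D2.
D4: memory 22≥22, price 36.72≤76.98, vCPUs 6≥3 — dominates D2.
D5: memory 152≥22, price 9.02≤76.98, vCPUs 23≥3 — dominates D2.
D6: memory 236≥22, price 32.46≤76.98, vCPUs 28≥3 — dominates D2.
D7: memory 221≥22, price 39.71≤76.98, vCPUs 63≥3 — dominates D2.
D8: memory 52≥22, price 30.08≤76.98, vCPUs 16≥3 — dominates D2.
D9: memory 122≥22, price 42.80≤76.98, vCPUs 62≥3 — dominates D2.
D11: memory 198≥22, price 51.21≤76.98, vCPUs 59≥3 — dominates D2.
D12: memory 33≥22, price 14.47≤76.98, vCPUs 32≥3 — dominates D2.
Others (D10) are each worse than D2 on at least one objective.

D1, D3, D4, D5, D6, D7, D8, D9, D11, D12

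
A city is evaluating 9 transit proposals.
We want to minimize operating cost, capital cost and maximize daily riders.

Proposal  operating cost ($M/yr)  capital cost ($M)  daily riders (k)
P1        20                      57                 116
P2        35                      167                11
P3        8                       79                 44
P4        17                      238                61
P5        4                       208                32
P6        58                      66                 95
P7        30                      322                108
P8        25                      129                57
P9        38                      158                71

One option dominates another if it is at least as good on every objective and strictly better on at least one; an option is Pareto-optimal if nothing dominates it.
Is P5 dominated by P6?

P6 vs P5: P6 is worse on operating cost (58 vs 4), so it does not dominate P5.

No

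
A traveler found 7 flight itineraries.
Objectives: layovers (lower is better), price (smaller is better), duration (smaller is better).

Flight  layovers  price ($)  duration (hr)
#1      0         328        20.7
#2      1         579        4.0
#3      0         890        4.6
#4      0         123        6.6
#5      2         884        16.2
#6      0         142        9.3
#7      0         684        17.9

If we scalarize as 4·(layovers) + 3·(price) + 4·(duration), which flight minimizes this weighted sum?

#1: 4·0 + 3·328 + 4·20.7 = 1066.8
#2: 4·1 + 3·579 + 4·4.0 = 1757.0
#3: 4·0 + 3·890 + 4·4.6 = 2688.4
#4: 4·0 + 3·123 + 4·6.6 = 395.4
#5: 4·2 + 3·884 + 4·16.2 = 2724.8
#6: 4·0 + 3·142 + 4·9.3 = 463.2
#7: 4·0 + 3·684 + 4·17.9 = 2123.6
Lowest: #4 at 395.4.

#4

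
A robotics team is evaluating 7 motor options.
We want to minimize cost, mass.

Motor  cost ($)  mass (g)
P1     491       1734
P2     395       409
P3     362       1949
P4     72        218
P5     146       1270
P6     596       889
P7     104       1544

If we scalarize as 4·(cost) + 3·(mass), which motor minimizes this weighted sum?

P1: 4·491 + 3·1734 = 7166
P2: 4·395 + 3·409 = 2807
P3: 4·362 + 3·1949 = 7295
P4: 4·72 + 3·218 = 942
P5: 4·146 + 3·1270 = 4394
P6: 4·596 + 3·889 = 5051
P7: 4·104 + 3·1544 = 5048
Lowest: P4 at 942.

P4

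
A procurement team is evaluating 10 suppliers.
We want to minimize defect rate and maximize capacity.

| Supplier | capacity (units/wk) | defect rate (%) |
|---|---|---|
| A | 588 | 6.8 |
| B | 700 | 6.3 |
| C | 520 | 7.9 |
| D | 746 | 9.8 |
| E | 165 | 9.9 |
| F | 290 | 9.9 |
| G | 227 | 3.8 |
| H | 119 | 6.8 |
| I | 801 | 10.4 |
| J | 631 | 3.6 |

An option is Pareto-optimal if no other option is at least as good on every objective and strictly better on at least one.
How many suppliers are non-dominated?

A: dominated by B (capacity 700≥588, defect rate 6.3≤6.8).
B: not dominated.
C: dominated by A (capacity 588≥520, defect rate 6.8≤7.9).
D: not dominated.
E: dominated by A (capacity 588≥165, defect rate 6.8≤9.9).
F: dominated by A (capacity 588≥290, defect rate 6.8≤9.9).
G: dominated by J (capacity 631≥227, defect rate 3.6≤3.8).
H: dominated by A (capacity 588≥119, defect rate 6.8≤6.8).
I: not dominated (best capacity).
J: not dominated (best defect rate).
Pareto-optimal: B, D, I, J → 4.

4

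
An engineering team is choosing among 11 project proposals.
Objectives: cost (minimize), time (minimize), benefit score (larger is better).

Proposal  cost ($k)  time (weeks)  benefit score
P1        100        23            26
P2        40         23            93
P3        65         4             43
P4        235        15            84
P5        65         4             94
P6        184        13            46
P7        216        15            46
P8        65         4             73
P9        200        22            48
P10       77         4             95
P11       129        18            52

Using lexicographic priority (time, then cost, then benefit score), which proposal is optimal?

P5

First minimize time: best is 4, kept {P3, P5, P8, P10}.
Then minimize cost: best is 65, kept {P3, P5, P8}.
Then maximize benefit score: best is 94, kept {P5}.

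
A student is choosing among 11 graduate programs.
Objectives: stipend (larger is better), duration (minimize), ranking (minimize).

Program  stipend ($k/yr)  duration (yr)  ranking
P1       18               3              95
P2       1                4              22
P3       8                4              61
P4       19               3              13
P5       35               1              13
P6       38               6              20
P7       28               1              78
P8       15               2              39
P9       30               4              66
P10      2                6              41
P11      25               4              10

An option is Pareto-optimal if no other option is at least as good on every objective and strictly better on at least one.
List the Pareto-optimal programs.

P1: dominated by P4 (stipend 19≥18, duration 3≤3, ranking 13≤95).
P2: dominated by P4 (stipend 19≥1, duration 3≤4, ranking 13≤22).
P3: dominated by P4 (stipend 19≥8, duration 3≤4, ranking 13≤61).
P4: dominated by P5 (stipend 35≥19, duration 1≤3, ranking 13≤13).
P5: not dominated.
P6: not dominated (best stipend).
P7: dominated by P5 (stipend 35≥28, duration 1≤1, ranking 13≤78).
P8: dominated by P5 (stipend 35≥15, duration 1≤2, ranking 13≤39).
P9: dominated by P5 (stipend 35≥30, duration 1≤4, ranking 13≤66).
P10: dominated by P4 (stipend 19≥2, duration 3≤6, ranking 13≤41).
P11: not dominated (best ranking).

P5, P6, P11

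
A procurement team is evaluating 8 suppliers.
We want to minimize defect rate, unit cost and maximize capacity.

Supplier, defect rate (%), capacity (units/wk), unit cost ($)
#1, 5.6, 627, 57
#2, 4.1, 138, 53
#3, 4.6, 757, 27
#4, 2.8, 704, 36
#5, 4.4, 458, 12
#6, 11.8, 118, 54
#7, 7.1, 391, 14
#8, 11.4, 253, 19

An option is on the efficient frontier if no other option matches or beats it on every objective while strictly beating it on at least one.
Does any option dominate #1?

#3 vs #1: defect rate 4.6≤5.6, capacity 757≥627, unit cost 27≤57 — #3 is at least as good on every objective and strictly better on at least one, so #3 dominates #1.

Yes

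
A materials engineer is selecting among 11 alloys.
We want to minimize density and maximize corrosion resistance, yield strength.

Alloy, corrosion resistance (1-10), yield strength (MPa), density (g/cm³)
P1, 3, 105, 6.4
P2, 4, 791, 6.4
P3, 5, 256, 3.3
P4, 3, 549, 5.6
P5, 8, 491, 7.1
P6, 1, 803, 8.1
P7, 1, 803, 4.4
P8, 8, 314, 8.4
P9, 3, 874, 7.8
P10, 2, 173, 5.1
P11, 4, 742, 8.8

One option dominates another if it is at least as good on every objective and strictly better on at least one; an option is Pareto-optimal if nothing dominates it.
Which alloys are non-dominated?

P1: dominated by P2 (corrosion resistance 4≥3, yield strength 791≥105, density 6.4≤6.4).
P2: not dominated.
P3: not dominated (best density).
P4: not dominated.
P5: not dominated.
P6: dominated by P7 (corrosion resistance 1≥1, yield strength 803≥803, density 4.4≤8.1).
P7: not dominated.
P8: dominated by P5 (corrosion resistance 8≥8, yield strength 491≥314, density 7.1≤8.4).
P9: not dominated (best yield strength).
P10: dominated by P3 (corrosion resistance 5≥2, yield strength 256≥173, density 3.3≤5.1).
P11: dominated by P2 (corrosion resistance 4≥4, yield strength 791≥742, density 6.4≤8.8).

P2, P3, P4, P5, P7, P9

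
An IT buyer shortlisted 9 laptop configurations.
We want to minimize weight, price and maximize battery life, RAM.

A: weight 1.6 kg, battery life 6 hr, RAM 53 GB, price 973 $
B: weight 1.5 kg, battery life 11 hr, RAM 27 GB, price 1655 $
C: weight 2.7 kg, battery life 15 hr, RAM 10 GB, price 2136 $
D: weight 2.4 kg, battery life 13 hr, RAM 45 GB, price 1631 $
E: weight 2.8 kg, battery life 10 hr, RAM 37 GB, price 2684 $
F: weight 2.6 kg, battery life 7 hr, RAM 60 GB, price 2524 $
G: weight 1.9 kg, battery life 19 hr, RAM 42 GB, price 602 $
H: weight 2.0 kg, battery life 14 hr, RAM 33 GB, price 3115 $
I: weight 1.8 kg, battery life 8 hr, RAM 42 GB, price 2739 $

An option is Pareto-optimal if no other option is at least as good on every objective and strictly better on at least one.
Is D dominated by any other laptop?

No

A: worse on battery life (6 vs 13).
B: worse on battery life (11 vs 13).
C: worse on weight (2.7 vs 2.4).
E: worse on weight (2.8 vs 2.4).
F: worse on weight (2.6 vs 2.4).
G: worse on RAM (42 vs 45).
H: worse on RAM (33 vs 45).
I: worse on battery life (8 vs 13).
No option is at least as good as D on every objective and strictly better on one.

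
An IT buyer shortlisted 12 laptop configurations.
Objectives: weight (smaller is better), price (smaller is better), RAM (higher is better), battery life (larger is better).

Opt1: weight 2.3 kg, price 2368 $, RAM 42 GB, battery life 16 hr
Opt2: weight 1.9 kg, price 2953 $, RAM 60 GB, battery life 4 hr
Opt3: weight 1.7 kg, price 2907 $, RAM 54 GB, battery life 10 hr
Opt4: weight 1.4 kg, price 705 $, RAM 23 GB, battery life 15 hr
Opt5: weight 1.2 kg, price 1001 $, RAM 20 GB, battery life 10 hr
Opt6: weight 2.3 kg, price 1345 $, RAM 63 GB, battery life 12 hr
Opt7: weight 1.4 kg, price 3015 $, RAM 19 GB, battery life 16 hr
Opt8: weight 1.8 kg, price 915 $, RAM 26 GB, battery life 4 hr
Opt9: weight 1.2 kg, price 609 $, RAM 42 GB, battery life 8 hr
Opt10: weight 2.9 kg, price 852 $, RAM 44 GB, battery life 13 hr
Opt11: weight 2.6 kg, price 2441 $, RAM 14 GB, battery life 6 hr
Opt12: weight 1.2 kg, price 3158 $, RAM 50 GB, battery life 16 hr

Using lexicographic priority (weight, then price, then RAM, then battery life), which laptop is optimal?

First minimize weight: best is 1.2, kept {Opt5, Opt9, Opt12}.
Then minimize price: best is 609, kept {Opt9}.

Opt9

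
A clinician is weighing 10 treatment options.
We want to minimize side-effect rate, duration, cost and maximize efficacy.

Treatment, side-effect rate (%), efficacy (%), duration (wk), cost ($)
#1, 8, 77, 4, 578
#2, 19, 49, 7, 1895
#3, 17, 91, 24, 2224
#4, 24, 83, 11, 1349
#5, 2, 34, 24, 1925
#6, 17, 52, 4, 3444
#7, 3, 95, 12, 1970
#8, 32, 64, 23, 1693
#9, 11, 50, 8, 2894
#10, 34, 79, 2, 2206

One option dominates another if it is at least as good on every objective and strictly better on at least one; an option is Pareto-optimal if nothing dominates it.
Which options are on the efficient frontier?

#1, #4, #5, #7, #10

#1: not dominated (best cost).
#2: dominated by #1 (side-effect rate 8≤19, efficacy 77≥49, duration 4≤7, cost 578≤1895).
#3: dominated by #7 (side-effect rate 3≤17, efficacy 95≥91, duration 12≤24, cost 1970≤2224).
#4: not dominated.
#5: not dominated (best side-effect rate).
#6: dominated by #1 (side-effect rate 8≤17, efficacy 77≥52, duration 4≤4, cost 578≤3444).
#7: not dominated (best efficacy).
#8: dominated by #1 (side-effect rate 8≤32, efficacy 77≥64, duration 4≤23, cost 578≤1693).
#9: dominated by #1 (side-effect rate 8≤11, efficacy 77≥50, duration 4≤8, cost 578≤2894).
#10: not dominated (best duration).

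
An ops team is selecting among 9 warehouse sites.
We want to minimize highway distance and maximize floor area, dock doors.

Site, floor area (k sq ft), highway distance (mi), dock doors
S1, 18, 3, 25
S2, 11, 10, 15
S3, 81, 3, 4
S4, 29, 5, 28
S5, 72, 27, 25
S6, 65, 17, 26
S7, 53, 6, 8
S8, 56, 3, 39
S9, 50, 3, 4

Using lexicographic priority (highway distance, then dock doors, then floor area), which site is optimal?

S8

First minimize highway distance: best is 3, kept {S1, S3, S8, S9}.
Then maximize dock doors: best is 39, kept {S8}.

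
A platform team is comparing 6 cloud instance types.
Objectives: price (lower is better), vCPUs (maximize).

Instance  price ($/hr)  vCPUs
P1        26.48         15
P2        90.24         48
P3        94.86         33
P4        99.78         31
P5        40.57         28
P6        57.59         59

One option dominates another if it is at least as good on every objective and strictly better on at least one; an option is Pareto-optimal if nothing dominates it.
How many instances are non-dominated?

3

P1: not dominated (best price).
P2: dominated by P6 (price 57.59≤90.24, vCPUs 59≥48).
P3: dominated by P2 (price 90.24≤94.86, vCPUs 48≥33).
P4: dominated by P2 (price 90.24≤99.78, vCPUs 48≥31).
P5: not dominated.
P6: not dominated (best vCPUs).
Pareto-optimal: P1, P5, P6 → 3.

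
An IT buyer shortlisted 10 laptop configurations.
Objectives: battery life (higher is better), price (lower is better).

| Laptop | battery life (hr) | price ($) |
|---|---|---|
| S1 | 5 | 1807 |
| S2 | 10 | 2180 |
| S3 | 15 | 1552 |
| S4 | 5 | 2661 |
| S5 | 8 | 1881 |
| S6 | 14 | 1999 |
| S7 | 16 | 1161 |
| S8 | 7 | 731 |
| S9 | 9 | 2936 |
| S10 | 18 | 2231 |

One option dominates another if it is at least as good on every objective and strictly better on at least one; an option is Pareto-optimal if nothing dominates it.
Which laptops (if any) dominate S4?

S1: battery life 5≥5, price 1807≤2661 — dominates S4.
S2: battery life 10≥5, price 2180≤2661 — dominates S4.
S3: battery life 15≥5, price 1552≤2661 — dominates S4.
S5: battery life 8≥5, price 1881≤2661 — dominates S4.
S6: battery life 14≥5, price 1999≤2661 — dominates S4.
S7: battery life 16≥5, price 1161≤2661 — dominates S4.
S8: battery life 7≥5, price 731≤2661 — dominates S4.
S10: battery life 18≥5, price 2231≤2661 — dominates S4.
Others (S9) are each worse than S4 on at least one objective.

S1, S2, S3, S5, S6, S7, S8, S10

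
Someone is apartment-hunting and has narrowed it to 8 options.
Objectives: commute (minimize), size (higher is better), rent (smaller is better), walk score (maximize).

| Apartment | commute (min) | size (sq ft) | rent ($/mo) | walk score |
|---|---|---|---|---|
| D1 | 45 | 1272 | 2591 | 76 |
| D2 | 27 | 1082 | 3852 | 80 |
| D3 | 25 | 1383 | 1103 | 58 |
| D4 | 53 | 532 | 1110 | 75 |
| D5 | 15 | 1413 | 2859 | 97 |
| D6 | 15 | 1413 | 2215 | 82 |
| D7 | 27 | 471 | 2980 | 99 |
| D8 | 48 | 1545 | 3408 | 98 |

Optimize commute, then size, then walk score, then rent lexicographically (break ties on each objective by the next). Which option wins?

First minimize commute: best is 15, kept {D5, D6}.
Then maximize size: best is 1413, kept {D5, D6}.
Then maximize walk score: best is 97, kept {D5}.

D5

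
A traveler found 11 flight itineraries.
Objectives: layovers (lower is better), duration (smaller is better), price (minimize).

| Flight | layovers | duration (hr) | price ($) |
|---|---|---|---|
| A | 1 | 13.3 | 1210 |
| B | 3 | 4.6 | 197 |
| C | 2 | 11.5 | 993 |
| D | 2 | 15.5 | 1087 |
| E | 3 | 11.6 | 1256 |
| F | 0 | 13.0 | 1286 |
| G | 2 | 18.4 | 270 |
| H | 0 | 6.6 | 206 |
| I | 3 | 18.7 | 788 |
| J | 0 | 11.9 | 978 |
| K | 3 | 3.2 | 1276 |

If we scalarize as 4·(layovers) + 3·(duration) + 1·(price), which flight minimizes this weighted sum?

B

A: 4·1 + 3·13.3 + 1·1210 = 1253.9
B: 4·3 + 3·4.6 + 1·197 = 222.8
C: 4·2 + 3·11.5 + 1·993 = 1035.5
D: 4·2 + 3·15.5 + 1·1087 = 1141.5
E: 4·3 + 3·11.6 + 1·1256 = 1302.8
F: 4·0 + 3·13.0 + 1·1286 = 1325.0
G: 4·2 + 3·18.4 + 1·270 = 333.2
H: 4·0 + 3·6.6 + 1·206 = 225.8
I: 4·3 + 3·18.7 + 1·788 = 856.1
J: 4·0 + 3·11.9 + 1·978 = 1013.7
K: 4·3 + 3·3.2 + 1·1276 = 1297.6
Lowest: B at 222.8.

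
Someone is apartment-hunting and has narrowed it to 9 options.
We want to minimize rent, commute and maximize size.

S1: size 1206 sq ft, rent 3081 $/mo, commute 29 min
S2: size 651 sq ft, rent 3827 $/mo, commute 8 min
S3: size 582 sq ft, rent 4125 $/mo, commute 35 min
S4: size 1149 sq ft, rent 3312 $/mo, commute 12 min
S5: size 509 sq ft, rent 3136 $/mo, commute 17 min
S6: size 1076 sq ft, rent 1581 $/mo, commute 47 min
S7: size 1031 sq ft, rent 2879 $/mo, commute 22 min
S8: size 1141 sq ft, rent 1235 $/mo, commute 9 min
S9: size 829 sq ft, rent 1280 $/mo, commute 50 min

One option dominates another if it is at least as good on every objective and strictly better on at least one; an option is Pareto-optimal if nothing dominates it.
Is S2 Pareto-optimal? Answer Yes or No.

S1: worse on commute (29 vs 8).
S3: worse on size (582 vs 651).
S4: worse on commute (12 vs 8).
S5: worse on size (509 vs 651).
S6: worse on commute (47 vs 8).
S7: worse on commute (22 vs 8).
S8: worse on commute (9 vs 8).
S9: worse on commute (50 vs 8).
No option is at least as good as S2 on every objective and strictly better on one.

Yes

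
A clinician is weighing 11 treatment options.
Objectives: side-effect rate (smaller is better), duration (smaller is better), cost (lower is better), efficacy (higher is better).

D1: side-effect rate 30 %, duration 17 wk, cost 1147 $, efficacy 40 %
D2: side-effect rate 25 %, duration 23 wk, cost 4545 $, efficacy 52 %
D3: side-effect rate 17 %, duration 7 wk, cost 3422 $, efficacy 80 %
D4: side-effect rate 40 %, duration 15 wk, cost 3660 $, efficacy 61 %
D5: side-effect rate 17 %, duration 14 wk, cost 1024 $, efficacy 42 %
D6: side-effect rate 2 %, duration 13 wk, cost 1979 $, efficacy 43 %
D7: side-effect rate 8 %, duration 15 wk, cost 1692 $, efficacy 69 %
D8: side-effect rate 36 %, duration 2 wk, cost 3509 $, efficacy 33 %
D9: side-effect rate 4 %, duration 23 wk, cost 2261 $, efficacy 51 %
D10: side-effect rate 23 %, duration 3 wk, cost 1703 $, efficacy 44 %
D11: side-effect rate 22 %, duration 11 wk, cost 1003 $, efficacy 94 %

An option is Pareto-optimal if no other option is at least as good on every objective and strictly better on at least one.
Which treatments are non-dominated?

D1: dominated by D5 (side-effect rate 17≤30, duration 14≤17, cost 1024≤1147, efficacy 42≥40).
D2: dominated by D3 (side-effect rate 17≤25, duration 7≤23, cost 3422≤4545, efficacy 80≥52).
D3: not dominated.
D4: dominated by D3 (side-effect rate 17≤40, duration 7≤15, cost 3422≤3660, efficacy 80≥61).
D5: not dominated.
D6: not dominated (best side-effect rate).
D7: not dominated.
D8: not dominated (best duration).
D9: not dominated.
D10: not dominated.
D11: not dominated (best cost).

D3, D5, D6, D7, D8, D9, D10, D11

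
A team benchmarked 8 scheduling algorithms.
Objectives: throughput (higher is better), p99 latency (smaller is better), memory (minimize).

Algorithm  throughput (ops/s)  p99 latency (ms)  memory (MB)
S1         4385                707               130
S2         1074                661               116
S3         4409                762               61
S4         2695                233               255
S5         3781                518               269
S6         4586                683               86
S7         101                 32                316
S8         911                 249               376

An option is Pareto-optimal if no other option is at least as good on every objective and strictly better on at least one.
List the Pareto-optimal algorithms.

S1: dominated by S6 (throughput 4586≥4385, p99 latency 683≤707, memory 86≤130).
S2: not dominated.
S3: not dominated (best memory).
S4: not dominated.
S5: not dominated.
S6: not dominated (best throughput).
S7: not dominated (best p99 latency).
S8: dominated by S4 (throughput 2695≥911, p99 latency 233≤249, memory 255≤376).

S2, S3, S4, S5, S6, S7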